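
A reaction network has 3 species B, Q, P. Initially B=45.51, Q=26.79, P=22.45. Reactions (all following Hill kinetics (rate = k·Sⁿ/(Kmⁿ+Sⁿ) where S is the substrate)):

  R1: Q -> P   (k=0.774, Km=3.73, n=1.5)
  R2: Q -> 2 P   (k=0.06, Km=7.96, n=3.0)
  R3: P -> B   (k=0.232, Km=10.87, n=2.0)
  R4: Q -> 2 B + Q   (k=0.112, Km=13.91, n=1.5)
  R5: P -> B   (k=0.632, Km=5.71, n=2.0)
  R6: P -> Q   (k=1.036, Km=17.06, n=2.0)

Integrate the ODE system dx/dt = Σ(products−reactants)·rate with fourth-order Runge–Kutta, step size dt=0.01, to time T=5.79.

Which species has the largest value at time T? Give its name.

RK4 with dt=0.01: 579 steps to T=5.79. Trajectory (selected grid times):
t=0.00: B=45.51 Q=26.79 P=22.45
t=0.64: B=46.11 Q=26.70 P=22.08
t=1.29: B=46.73 Q=26.60 P=21.71
t=1.93: B=47.33 Q=26.50 P=21.35
t=2.57: B=47.92 Q=26.40 P=21.00
t=3.22: B=48.53 Q=26.28 P=20.65
t=3.86: B=49.12 Q=26.17 P=20.31
t=4.50: B=49.72 Q=26.05 P=19.98
t=5.15: B=50.32 Q=25.92 P=19.65
t=5.79: B=50.90 Q=25.79 P=19.33
At T=5.79: B=50.90 Q=25.79 P=19.33; the largest is B.

Dominant species at T: B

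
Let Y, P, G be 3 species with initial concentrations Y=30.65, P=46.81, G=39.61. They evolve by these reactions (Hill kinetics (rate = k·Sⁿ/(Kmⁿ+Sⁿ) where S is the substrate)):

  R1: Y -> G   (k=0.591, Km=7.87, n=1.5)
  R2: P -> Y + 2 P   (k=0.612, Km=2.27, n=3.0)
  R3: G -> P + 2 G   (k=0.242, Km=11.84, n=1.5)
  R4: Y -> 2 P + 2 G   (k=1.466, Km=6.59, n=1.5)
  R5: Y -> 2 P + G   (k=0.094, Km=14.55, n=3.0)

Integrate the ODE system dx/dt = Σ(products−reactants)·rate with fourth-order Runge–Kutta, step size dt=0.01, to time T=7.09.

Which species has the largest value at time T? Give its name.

RK4 with dt=0.01: 709 steps to T=7.09. Trajectory (selected grid times):
t=0.00: Y=30.65 P=46.81 G=39.61
t=0.79: Y=29.60 P=49.69 G=42.36
t=1.58: Y=28.57 P=52.57 G=45.09
t=2.36: Y=27.55 P=55.39 G=47.78
t=3.15: Y=26.53 P=58.24 G=50.48
t=3.94: Y=25.53 P=61.08 G=53.17
t=4.73: Y=24.53 P=63.90 G=55.84
t=5.51: Y=23.56 P=66.67 G=58.47
t=6.30: Y=22.59 P=69.46 G=61.10
t=7.09: Y=21.63 P=72.23 G=63.71
At T=7.09: Y=21.63 P=72.23 G=63.71; the largest is P.

Dominant species at T: P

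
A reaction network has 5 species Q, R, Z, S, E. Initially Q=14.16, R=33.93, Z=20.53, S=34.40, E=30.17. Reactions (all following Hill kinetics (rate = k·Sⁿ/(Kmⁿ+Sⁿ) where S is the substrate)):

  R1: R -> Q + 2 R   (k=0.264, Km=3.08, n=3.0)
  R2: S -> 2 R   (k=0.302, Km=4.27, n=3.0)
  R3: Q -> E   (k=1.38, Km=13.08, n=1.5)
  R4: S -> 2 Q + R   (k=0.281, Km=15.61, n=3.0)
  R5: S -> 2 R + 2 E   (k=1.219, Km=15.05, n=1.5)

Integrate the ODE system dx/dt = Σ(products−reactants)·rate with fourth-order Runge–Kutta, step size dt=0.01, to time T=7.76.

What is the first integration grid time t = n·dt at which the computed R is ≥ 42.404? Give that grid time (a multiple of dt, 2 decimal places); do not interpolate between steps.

RK4 with dt=0.01: 776 steps to T=7.76. Trajectory (selected grid times):
t=0.00: Q=14.16 R=33.93 Z=20.53 S=34.40 E=30.17
t=0.86: Q=14.20 R=36.51 Z=20.53 S=33.11 E=32.41
t=1.72: Q=14.23 R=39.07 Z=20.53 S=31.84 E=34.64
t=2.59: Q=14.25 R=41.63 Z=20.53 S=30.57 E=36.87
t=2.85: Q=14.26 R=42.39 Z=20.53 S=30.19 E=37.53
t=2.86: Q=14.26 R=42.42 Z=20.53 S=30.17 E=37.55
t=3.45: Q=14.27 R=44.13 Z=20.53 S=29.32 E=39.04
t=4.31: Q=14.28 R=46.60 Z=20.53 S=28.10 E=41.20
t=5.17: Q=14.29 R=49.04 Z=20.53 S=26.89 E=43.32
t=6.04: Q=14.28 R=51.48 Z=20.53 S=25.68 E=45.44
t=6.90: Q=14.26 R=53.85 Z=20.53 S=24.51 E=47.50
t=7.76: Q=14.24 R=56.18 Z=20.53 S=23.37 E=49.53
R(2.85)=42.386 < 42.404 but R(2.86)=42.416 ≥ 42.404, so the first grid time is t=2.86.

Threshold first reached at t = 2.86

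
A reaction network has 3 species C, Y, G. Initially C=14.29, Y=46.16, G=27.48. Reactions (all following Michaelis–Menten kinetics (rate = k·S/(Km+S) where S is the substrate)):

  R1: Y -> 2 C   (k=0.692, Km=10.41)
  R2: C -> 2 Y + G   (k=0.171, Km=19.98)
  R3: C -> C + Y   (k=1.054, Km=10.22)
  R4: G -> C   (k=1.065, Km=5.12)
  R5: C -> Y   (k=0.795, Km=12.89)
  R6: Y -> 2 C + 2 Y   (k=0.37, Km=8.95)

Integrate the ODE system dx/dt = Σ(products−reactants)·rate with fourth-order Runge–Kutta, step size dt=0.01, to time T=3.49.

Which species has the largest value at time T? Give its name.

Dominant species at T: Y

RK4 with dt=0.01: 349 steps to T=3.49. Trajectory (selected grid times):
t=0.00: C=14.29 Y=46.16 G=27.48
t=0.39: C=15.13 Y=46.52 G=27.16
t=0.78: C=15.96 Y=46.90 G=26.84
t=1.16: C=16.77 Y=47.28 G=26.53
t=1.55: C=17.60 Y=47.67 G=26.21
t=1.94: C=18.42 Y=48.08 G=25.90
t=2.33: C=19.24 Y=48.50 G=25.58
t=2.71: C=20.03 Y=48.91 G=25.28
t=3.10: C=20.84 Y=49.34 G=24.97
t=3.49: C=21.65 Y=49.78 G=24.66
At T=3.49: C=21.65 Y=49.78 G=24.66; the largest is Y.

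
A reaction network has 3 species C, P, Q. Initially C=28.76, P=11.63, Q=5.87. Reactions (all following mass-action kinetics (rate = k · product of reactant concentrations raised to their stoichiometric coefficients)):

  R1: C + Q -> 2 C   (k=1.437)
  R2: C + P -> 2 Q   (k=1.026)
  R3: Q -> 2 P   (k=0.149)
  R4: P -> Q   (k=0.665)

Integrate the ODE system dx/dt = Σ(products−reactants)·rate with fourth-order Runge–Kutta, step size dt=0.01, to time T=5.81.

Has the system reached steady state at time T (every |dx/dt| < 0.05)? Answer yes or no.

RK4 with dt=0.01: 581 steps to T=5.81. Trajectory (selected grid times):
t=0.00: C=28.76 P=11.63 Q=5.87
t=0.65: C=46.35 P=0.00 Q=0.00
t=1.29: C=46.35 P=0.00 Q=0.00
t=1.94: C=46.35 P=0.00 Q=0.00
t=2.58: C=46.35 P=0.00 Q=0.00
t=3.23: C=46.35 P=0.00 Q=0.00
t=3.87: C=46.35 P=0.00 Q=0.00
t=4.52: C=46.35 P=0.00 Q=0.00
t=5.16: C=46.35 P=0.00 Q=0.00
t=5.81: C=46.35 P=0.00 Q=0.00
Rates at T: R1=0.0000, R2=0.0000, R3=0.0000, R4=0.0000
dx/dt at T (Σ net stoichiometry × rate): C=+0.0000, P=-0.0000, Q=-0.0000
Largest |dx/dt| is |+0.0000| (C) < 0.05 → steady.

Steady state at T: yes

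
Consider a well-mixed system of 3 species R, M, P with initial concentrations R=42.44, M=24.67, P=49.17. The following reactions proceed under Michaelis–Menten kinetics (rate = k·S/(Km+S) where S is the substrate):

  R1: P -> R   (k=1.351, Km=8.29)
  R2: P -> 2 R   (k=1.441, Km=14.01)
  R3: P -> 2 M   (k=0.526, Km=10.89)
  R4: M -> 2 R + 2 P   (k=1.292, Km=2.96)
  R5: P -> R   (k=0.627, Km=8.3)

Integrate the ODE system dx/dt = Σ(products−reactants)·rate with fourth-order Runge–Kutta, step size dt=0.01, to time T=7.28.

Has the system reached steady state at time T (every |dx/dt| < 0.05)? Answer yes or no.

RK4 with dt=0.01: 728 steps to T=7.28. Trajectory (selected grid times):
t=0.00: R=42.44 M=24.67 P=49.17
t=0.81: R=47.49 M=24.43 P=48.41
t=1.62: R=52.53 M=24.19 P=47.66
t=2.43: R=57.56 M=23.96 P=46.92
t=3.24: R=62.57 M=23.71 P=46.18
t=4.04: R=67.52 M=23.48 P=45.45
t=4.85: R=72.51 M=23.23 P=44.72
t=5.66: R=77.49 M=22.99 P=44.00
t=6.47: R=82.45 M=22.75 P=43.28
t=7.28: R=87.41 M=22.50 P=42.57
Rates at T: R1=1.1308, R2=1.0842, R3=0.4188, R4=1.1418, R5=0.5247
dx/dt at T (Σ net stoichiometry × rate): R=+6.1074, M=-0.3041, P=-0.8749
Largest |dx/dt| is |+6.1074| (R) ≥ 0.05 → not steady.

Steady state at T: no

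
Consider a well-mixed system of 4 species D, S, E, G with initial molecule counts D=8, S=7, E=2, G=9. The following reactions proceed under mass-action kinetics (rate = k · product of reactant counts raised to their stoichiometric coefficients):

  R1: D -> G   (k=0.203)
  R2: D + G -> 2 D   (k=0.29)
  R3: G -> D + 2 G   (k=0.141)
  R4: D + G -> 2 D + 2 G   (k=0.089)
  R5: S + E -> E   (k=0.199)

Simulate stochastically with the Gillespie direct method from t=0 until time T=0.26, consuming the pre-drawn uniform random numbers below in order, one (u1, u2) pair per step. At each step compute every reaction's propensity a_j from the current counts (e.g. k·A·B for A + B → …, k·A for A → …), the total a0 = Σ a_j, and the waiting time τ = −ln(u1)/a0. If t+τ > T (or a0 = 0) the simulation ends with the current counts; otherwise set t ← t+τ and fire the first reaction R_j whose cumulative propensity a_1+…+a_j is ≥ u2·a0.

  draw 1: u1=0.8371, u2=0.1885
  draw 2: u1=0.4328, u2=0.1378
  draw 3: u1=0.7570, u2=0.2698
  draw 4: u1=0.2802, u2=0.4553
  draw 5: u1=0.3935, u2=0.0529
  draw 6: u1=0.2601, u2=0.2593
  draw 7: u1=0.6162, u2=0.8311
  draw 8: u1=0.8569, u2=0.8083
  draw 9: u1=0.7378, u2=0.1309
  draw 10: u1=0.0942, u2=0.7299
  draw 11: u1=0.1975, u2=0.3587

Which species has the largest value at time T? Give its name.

t=0.000: D=8 S=7 E=2 G=9
Draw 1: a1=1.624, a2=20.880, a3=1.269, a4=6.408, a5=2.786, a0=32.967; τ=−ln(0.8371)/32.967=0.005 → t=0.005; u2·a0=0.1885·32.967=6.214; a1=1.624 < 6.214 ≤ a1+a2=22.504 → R2 fires; D=9 S=7 E=2 G=8
Draw 2: a1=1.827, a2=20.880, a3=1.128, a4=6.408, a5=2.786, a0=33.029; τ=−ln(0.4328)/33.029=0.025 → t=0.031; u2·a0=0.1378·33.029=4.551; a1=1.827 < 4.551 ≤ a1+a2=22.707 → R2 fires; D=10 S=7 E=2 G=7
Draw 3: a1=2.030, a2=20.300, a3=0.987, a4=6.230, a5=2.786, a0=32.333; τ=−ln(0.7570)/32.333=0.009 → t=0.039; u2·a0=0.2698·32.333=8.723; a1=2.030 < 8.723 ≤ a1+a2=22.330 → R2 fires; D=11 S=7 E=2 G=6
Draw 4: a1=2.233, a2=19.140, a3=0.846, a4=5.874, a5=2.786, a0=30.879; τ=−ln(0.2802)/30.879=0.041 → t=0.081; u2·a0=0.4553·30.879=14.059; a1=2.233 < 14.059 ≤ a1+a2=21.373 → R2 fires; D=12 S=7 E=2 G=5
Draw 5: a1=2.436, a2=17.400, a3=0.705, a4=5.340, a5=2.786, a0=28.667; τ=−ln(0.3935)/28.667=0.033 → t=0.113; u2·a0=0.0529·28.667=1.516 ≤ a1=2.436 → R1 fires; D=11 S=7 E=2 G=6
Draw 6: a1=2.233, a2=19.140, a3=0.846, a4=5.874, a5=2.786, a0=30.879; τ=−ln(0.2601)/30.879=0.044 → t=0.157; u2·a0=0.2593·30.879=8.007; a1=2.233 < 8.007 ≤ a1+a2=21.373 → R2 fires; D=12 S=7 E=2 G=5
Draw 7: a1=2.436, a2=17.400, a3=0.705, a4=5.340, a5=2.786, a0=28.667; τ=−ln(0.6162)/28.667=0.017 → t=0.174; u2·a0=0.8311·28.667=23.825; a1+…+a3=20.541 < 23.825 ≤ a1+…+a4=25.881 → R4 fires; D=13 S=7 E=2 G=6
Draw 8: a1=2.639, a2=22.620, a3=0.846, a4=6.942, a5=2.786, a0=35.833; τ=−ln(0.8569)/35.833=0.004 → t=0.178; u2·a0=0.8083·35.833=28.964; a1+…+a3=26.105 < 28.964 ≤ a1+…+a4=33.047 → R4 fires; D=14 S=7 E=2 G=7
Draw 9: a1=2.842, a2=28.420, a3=0.987, a4=8.722, a5=2.786, a0=43.757; τ=−ln(0.7378)/43.757=0.007 → t=0.185; u2·a0=0.1309·43.757=5.728; a1=2.842 < 5.728 ≤ a1+a2=31.262 → R2 fires; D=15 S=7 E=2 G=6
Draw 10: a1=3.045, a2=26.100, a3=0.846, a4=8.010, a5=2.786, a0=40.787; τ=−ln(0.0942)/40.787=0.058 → t=0.243; u2·a0=0.7299·40.787=29.770; a1+a2=29.145 < 29.770 ≤ a1+…+a3=29.991 → R3 fires; D=16 S=7 E=2 G=7
Draw 11: a1=3.248, a2=32.480, a3=0.987, a4=9.968, a5=2.786, a0=49.469; τ=−ln(0.1975)/49.469=0.033 → t=0.276 > T=0.26: stop.
At T=0.26: D=16 S=7 E=2 G=7; the largest is D.

Dominant species at T: D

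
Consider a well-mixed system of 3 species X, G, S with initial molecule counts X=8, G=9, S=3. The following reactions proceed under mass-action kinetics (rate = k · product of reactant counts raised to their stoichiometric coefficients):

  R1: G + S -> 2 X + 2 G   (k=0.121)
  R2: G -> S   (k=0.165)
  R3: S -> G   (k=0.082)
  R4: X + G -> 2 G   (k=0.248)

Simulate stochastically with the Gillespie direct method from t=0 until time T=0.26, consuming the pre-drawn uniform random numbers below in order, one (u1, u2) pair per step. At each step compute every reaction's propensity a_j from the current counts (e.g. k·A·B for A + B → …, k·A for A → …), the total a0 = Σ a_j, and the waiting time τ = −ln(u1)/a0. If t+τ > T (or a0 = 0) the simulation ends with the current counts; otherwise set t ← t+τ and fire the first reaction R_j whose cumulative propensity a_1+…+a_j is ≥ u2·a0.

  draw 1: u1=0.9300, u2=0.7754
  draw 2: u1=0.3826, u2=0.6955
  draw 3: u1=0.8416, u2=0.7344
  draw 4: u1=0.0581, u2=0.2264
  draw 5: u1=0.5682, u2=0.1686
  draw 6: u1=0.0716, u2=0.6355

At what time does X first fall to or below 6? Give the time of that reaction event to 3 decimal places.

t=0.000: X=8 G=9 S=3
Draw 1: a1=3.267, a2=1.485, a3=0.246, a4=17.856, a0=22.854; τ=−ln(0.9300)/22.854=0.003 → t=0.003; u2·a0=0.7754·22.854=17.721; a1+…+a3=4.998 < 17.721 ≤ a1+…+a4=22.854 → R4 fires; X=7 G=10 S=3
Draw 2: a1=3.630, a2=1.650, a3=0.246, a4=17.360, a0=22.886; τ=−ln(0.3826)/22.886=0.042 → t=0.045; u2·a0=0.6955·22.886=15.917; a1+…+a3=5.526 < 15.917 ≤ a1+…+a4=22.886 → R4 fires; X=6 G=11 S=3
Draw 3: a1=3.993, a2=1.815, a3=0.246, a4=16.368, a0=22.422; τ=−ln(0.8416)/22.422=0.008 → t=0.053; u2·a0=0.7344·22.422=16.467; a1+…+a3=6.054 < 16.467 ≤ a1+…+a4=22.422 → R4 fires; X=5 G=12 S=3
Draw 4: a1=4.356, a2=1.980, a3=0.246, a4=14.880, a0=21.462; τ=−ln(0.0581)/21.462=0.133 → t=0.185; u2·a0=0.2264·21.462=4.859; a1=4.356 < 4.859 ≤ a1+a2=6.336 → R2 fires; X=5 G=11 S=4
Draw 5: a1=5.324, a2=1.815, a3=0.328, a4=13.640, a0=21.107; τ=−ln(0.5682)/21.107=0.027 → t=0.212; u2·a0=0.1686·21.107=3.559 ≤ a1=5.324 → R1 fires; X=7 G=12 S=3
Draw 6: a1=4.356, a2=1.980, a3=0.246, a4=20.832, a0=27.414; τ=−ln(0.0716)/27.414=0.096 → t=0.308 > T=0.26: stop.
X first becomes ≤ 6 when it reaches 6 at the event at t=0.045.

Threshold first reached at t = 0.045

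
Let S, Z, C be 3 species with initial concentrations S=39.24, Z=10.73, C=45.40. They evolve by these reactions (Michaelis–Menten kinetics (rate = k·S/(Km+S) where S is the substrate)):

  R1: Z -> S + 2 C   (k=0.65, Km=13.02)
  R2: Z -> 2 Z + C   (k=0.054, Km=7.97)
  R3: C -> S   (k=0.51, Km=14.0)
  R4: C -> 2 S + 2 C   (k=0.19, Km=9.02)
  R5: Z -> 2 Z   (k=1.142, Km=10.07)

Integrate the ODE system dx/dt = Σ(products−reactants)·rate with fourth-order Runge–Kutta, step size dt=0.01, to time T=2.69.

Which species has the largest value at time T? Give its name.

Dominant species at T: C

RK4 with dt=0.01: 269 steps to T=2.69. Trajectory (selected grid times):
t=0.00: S=39.24 Z=10.73 C=45.40
t=0.30: S=39.54 Z=10.83 C=45.52
t=0.60: S=39.84 Z=10.93 C=45.63
t=0.90: S=40.14 Z=11.03 C=45.75
t=1.20: S=40.44 Z=11.12 C=45.87
t=1.49: S=40.74 Z=11.22 C=45.99
t=1.79: S=41.04 Z=11.32 C=46.11
t=2.09: S=41.34 Z=11.42 C=46.23
t=2.39: S=41.65 Z=11.52 C=46.35
t=2.69: S=41.95 Z=11.62 C=46.48
At T=2.69: S=41.95 Z=11.62 C=46.48; the largest is C.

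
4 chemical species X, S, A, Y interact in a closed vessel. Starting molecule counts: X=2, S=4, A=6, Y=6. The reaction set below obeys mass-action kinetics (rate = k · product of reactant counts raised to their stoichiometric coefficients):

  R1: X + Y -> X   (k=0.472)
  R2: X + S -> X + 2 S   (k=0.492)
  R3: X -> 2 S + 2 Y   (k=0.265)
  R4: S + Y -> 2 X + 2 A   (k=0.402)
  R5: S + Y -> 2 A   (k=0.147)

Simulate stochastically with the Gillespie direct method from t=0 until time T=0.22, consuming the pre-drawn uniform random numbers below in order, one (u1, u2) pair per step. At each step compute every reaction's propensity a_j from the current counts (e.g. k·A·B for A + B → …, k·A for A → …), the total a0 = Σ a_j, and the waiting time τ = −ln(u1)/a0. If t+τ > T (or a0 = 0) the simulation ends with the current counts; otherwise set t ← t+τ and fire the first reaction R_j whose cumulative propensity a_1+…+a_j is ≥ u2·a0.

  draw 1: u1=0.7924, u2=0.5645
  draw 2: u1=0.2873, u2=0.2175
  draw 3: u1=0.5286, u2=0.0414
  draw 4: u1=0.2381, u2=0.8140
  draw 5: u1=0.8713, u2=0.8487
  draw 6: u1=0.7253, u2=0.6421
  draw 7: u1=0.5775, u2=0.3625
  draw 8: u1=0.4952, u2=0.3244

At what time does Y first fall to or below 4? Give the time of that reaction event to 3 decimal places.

Threshold first reached at t = 0.061

t=0.000: X=2 S=4 A=6 Y=6
Draw 1: a1=5.664, a2=3.936, a3=0.530, a4=9.648, a5=3.528, a0=23.306; τ=−ln(0.7924)/23.306=0.010 → t=0.010; u2·a0=0.5645·23.306=13.156; a1+…+a3=10.130 < 13.156 ≤ a1+…+a4=19.778 → R4 fires; X=4 S=3 A=8 Y=5
Draw 2: a1=9.440, a2=5.904, a3=1.060, a4=6.030, a5=2.205, a0=24.639; τ=−ln(0.2873)/24.639=0.051 → t=0.061; u2·a0=0.2175·24.639=5.359 ≤ a1=9.440 → R1 fires; X=4 S=3 A=8 Y=4
Draw 3: a1=7.552, a2=5.904, a3=1.060, a4=4.824, a5=1.764, a0=21.104; τ=−ln(0.5286)/21.104=0.030 → t=0.091; u2·a0=0.0414·21.104=0.874 ≤ a1=7.552 → R1 fires; X=4 S=3 A=8 Y=3
Draw 4: a1=5.664, a2=5.904, a3=1.060, a4=3.618, a5=1.323, a0=17.569; τ=−ln(0.2381)/17.569=0.082 → t=0.172; u2·a0=0.8140·17.569=14.301; a1+…+a3=12.628 < 14.301 ≤ a1+…+a4=16.246 → R4 fires; X=6 S=2 A=10 Y=2
Draw 5: a1=5.664, a2=5.904, a3=1.590, a4=1.608, a5=0.588, a0=15.354; τ=−ln(0.8713)/15.354=0.009 → t=0.181; u2·a0=0.8487·15.354=13.031; a1+a2=11.568 < 13.031 ≤ a1+…+a3=13.158 → R3 fires; X=5 S=4 A=10 Y=4
Draw 6: a1=9.440, a2=9.840, a3=1.325, a4=6.432, a5=2.352, a0=29.389; τ=−ln(0.7253)/29.389=0.011 → t=0.192; u2·a0=0.6421·29.389=18.871; a1=9.440 < 18.871 ≤ a1+a2=19.280 → R2 fires; X=5 S=5 A=10 Y=4
Draw 7: a1=9.440, a2=12.300, a3=1.325, a4=8.040, a5=2.940, a0=34.045; τ=−ln(0.5775)/34.045=0.016 → t=0.209; u2·a0=0.3625·34.045=12.341; a1=9.440 < 12.341 ≤ a1+a2=21.740 → R2 fires; X=5 S=6 A=10 Y=4
Draw 8: a1=9.440, a2=14.760, a3=1.325, a4=9.648, a5=3.528, a0=38.701; τ=−ln(0.4952)/38.701=0.018 → t=0.227 > T=0.22: stop.
Y first becomes ≤ 4 when it reaches 4 at the event at t=0.061.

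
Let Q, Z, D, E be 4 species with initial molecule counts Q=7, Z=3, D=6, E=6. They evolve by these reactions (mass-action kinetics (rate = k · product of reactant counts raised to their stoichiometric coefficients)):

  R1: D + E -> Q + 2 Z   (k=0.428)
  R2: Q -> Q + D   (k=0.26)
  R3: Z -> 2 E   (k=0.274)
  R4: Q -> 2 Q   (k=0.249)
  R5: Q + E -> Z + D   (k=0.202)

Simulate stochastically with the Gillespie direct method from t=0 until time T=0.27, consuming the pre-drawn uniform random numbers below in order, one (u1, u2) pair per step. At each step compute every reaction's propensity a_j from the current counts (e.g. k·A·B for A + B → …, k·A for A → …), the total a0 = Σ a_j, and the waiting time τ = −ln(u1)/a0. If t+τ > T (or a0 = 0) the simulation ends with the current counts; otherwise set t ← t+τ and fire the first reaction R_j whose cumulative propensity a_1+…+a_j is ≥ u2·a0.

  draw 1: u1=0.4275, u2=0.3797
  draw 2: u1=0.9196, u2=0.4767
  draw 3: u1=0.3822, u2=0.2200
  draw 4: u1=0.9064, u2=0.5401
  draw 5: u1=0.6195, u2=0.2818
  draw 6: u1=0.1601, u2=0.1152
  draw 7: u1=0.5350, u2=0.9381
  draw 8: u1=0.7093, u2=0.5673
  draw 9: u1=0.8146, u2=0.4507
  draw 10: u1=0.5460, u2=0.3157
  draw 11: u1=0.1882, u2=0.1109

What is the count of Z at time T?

t=0.000: Q=7 Z=3 D=6 E=6
Draw 1: a1=15.408, a2=1.820, a3=0.822, a4=1.743, a5=8.484, a0=28.277; τ=−ln(0.4275)/28.277=0.030 → t=0.030; u2·a0=0.3797·28.277=10.737 ≤ a1=15.408 → R1 fires; Q=8 Z=5 D=5 E=5
Draw 2: a1=10.700, a2=2.080, a3=1.370, a4=1.992, a5=8.080, a0=24.222; τ=−ln(0.9196)/24.222=0.003 → t=0.034; u2·a0=0.4767·24.222=11.547; a1=10.700 < 11.547 ≤ a1+a2=12.780 → R2 fires; Q=8 Z=5 D=6 E=5
Draw 3: a1=12.840, a2=2.080, a3=1.370, a4=1.992, a5=8.080, a0=26.362; τ=−ln(0.3822)/26.362=0.036 → t=0.070; u2·a0=0.2200·26.362=5.800 ≤ a1=12.840 → R1 fires; Q=9 Z=7 D=5 E=4
Draw 4: a1=8.560, a2=2.340, a3=1.918, a4=2.241, a5=7.272, a0=22.331; τ=−ln(0.9064)/22.331=0.004 → t=0.074; u2·a0=0.5401·22.331=12.061; a1+a2=10.900 < 12.061 ≤ a1+…+a3=12.818 → R3 fires; Q=9 Z=6 D=5 E=6
Draw 5: a1=12.840, a2=2.340, a3=1.644, a4=2.241, a5=10.908, a0=29.973; τ=−ln(0.6195)/29.973=0.016 → t=0.090; u2·a0=0.2818·29.973=8.446 ≤ a1=12.840 → R1 fires; Q=10 Z=8 D=4 E=5
Draw 6: a1=8.560, a2=2.600, a3=2.192, a4=2.490, a5=10.100, a0=25.942; τ=−ln(0.1601)/25.942=0.071 → t=0.161; u2·a0=0.1152·25.942=2.989 ≤ a1=8.560 → R1 fires; Q=11 Z=10 D=3 E=4
Draw 7: a1=5.136, a2=2.860, a3=2.740, a4=2.739, a5=8.888, a0=22.363; τ=−ln(0.5350)/22.363=0.028 → t=0.189; u2·a0=0.9381·22.363=20.979; a1+…+a4=13.475 < 20.979 ≤ a1+…+a5=22.363 → R5 fires; Q=10 Z=11 D=4 E=3
Draw 8: a1=5.136, a2=2.600, a3=3.014, a4=2.490, a5=6.060, a0=19.300; τ=−ln(0.7093)/19.300=0.018 → t=0.207; u2·a0=0.5673·19.300=10.949; a1+…+a3=10.750 < 10.949 ≤ a1+…+a4=13.240 → R4 fires; Q=11 Z=11 D=4 E=3
Draw 9: a1=5.136, a2=2.860, a3=3.014, a4=2.739, a5=6.666, a0=20.415; τ=−ln(0.8146)/20.415=0.010 → t=0.217; u2·a0=0.4507·20.415=9.201; a1+a2=7.996 < 9.201 ≤ a1+…+a3=11.010 → R3 fires; Q=11 Z=10 D=4 E=5
Draw 10: a1=8.560, a2=2.860, a3=2.740, a4=2.739, a5=11.110, a0=28.009; τ=−ln(0.5460)/28.009=0.022 → t=0.238; u2·a0=0.3157·28.009=8.842; a1=8.560 < 8.842 ≤ a1+a2=11.420 → R2 fires; Q=11 Z=10 D=5 E=5
Draw 11: a1=10.700, a2=2.860, a3=2.740, a4=2.739, a5=11.110, a0=30.149; τ=−ln(0.1882)/30.149=0.055 → t=0.294 > T=0.27: stop.
Read off Z at T=0.27: 10

Z at T = 10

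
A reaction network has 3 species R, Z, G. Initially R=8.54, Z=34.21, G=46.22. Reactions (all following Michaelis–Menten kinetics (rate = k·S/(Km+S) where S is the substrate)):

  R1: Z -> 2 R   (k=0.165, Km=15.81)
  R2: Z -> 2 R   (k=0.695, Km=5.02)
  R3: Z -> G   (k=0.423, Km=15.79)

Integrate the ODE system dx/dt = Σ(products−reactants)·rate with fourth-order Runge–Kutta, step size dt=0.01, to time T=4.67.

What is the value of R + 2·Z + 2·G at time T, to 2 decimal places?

Check how each reaction changes W = R + 2·Z + 2·G (weight of products minus weight of reactants):
R1: Z -> 2 R: (1·2) − (2·1) = 2 − 2 = 0
R2: Z -> 2 R: (1·2) − (2·1) = 2 − 2 = 0
R3: Z -> G: (2·1) − (2·1) = 2 − 2 = 0
Every reaction leaves W unchanged, so W is conserved and no simulation is needed: W(T) = W(0) = 8.54 + 2·34.21 + 2·46.22 = 169.40

Value at T = 169.40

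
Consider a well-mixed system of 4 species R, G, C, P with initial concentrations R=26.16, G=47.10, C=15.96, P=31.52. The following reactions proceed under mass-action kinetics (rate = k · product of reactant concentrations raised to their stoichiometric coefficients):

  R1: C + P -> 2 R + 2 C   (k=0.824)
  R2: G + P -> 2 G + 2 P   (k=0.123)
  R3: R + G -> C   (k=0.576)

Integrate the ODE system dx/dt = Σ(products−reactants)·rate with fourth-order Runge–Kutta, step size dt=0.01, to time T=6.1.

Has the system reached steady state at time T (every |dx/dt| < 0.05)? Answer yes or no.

RK4 with dt=0.01: 610 steps to T=6.1. Trajectory (selected grid times):
t=0.00: R=26.16 G=47.10 C=15.96 P=31.52
t=0.68: R=46.29 G=0.00 C=102.95 P=0.00
t=1.36: R=46.29 G=0.00 C=102.95 P=0.00
t=2.03: R=46.29 G=0.00 C=102.95 P=0.00
t=2.71: R=46.29 G=0.00 C=102.95 P=0.00
t=3.39: R=46.29 G=0.00 C=102.95 P=0.00
t=4.07: R=46.29 G=0.00 C=102.95 P=0.00
t=4.74: R=46.29 G=0.00 C=102.95 P=0.00
t=5.42: R=46.29 G=0.00 C=102.95 P=0.00
t=6.10: R=46.29 G=0.00 C=102.95 P=0.00
Rates at T: R1=0.0000, R2=0.0000, R3=0.0000
dx/dt at T (Σ net stoichiometry × rate): R=-0.0000, G=-0.0000, C=+0.0000, P=-0.0000
Largest |dx/dt| is |-0.0000| (R) < 0.05 → steady.

Steady state at T: yes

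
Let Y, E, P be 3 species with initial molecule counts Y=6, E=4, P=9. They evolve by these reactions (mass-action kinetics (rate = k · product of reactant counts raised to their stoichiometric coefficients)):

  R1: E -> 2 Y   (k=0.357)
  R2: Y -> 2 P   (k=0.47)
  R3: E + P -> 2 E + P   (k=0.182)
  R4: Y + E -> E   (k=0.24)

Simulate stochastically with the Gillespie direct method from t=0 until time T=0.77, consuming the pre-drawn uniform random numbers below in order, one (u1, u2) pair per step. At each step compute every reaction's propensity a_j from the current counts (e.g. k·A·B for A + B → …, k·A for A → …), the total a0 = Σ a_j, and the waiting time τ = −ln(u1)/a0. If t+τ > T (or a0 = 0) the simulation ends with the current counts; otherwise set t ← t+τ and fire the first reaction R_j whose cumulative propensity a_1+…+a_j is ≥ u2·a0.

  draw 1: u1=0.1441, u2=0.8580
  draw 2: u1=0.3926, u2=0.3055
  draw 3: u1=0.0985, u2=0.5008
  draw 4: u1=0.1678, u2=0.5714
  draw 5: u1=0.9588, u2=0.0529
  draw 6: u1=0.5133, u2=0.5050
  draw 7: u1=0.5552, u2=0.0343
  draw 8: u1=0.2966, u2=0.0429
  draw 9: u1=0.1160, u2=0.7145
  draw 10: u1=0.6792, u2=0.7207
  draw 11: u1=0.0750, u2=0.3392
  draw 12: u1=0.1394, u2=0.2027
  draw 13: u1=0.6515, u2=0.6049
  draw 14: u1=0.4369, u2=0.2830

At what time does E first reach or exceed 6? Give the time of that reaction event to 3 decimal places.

t=0.000: Y=6 E=4 P=9
Draw 1: a1=1.428, a2=2.820, a3=6.552, a4=5.760, a0=16.560; τ=−ln(0.1441)/16.560=0.117 → t=0.117; u2·a0=0.8580·16.560=14.208; a1+…+a3=10.800 < 14.208 ≤ a1+…+a4=16.560 → R4 fires; Y=5 E=4 P=9
Draw 2: a1=1.428, a2=2.350, a3=6.552, a4=4.800, a0=15.130; τ=−ln(0.3926)/15.130=0.062 → t=0.179; u2·a0=0.3055·15.130=4.622; a1+a2=3.778 < 4.622 ≤ a1+…+a3=10.330 → R3 fires; Y=5 E=5 P=9
Draw 3: a1=1.785, a2=2.350, a3=8.190, a4=6.000, a0=18.325; τ=−ln(0.0985)/18.325=0.126 → t=0.305; u2·a0=0.5008·18.325=9.177; a1+a2=4.135 < 9.177 ≤ a1+…+a3=12.325 → R3 fires; Y=5 E=6 P=9
Draw 4: a1=2.142, a2=2.350, a3=9.828, a4=7.200, a0=21.520; τ=−ln(0.1678)/21.520=0.083 → t=0.388; u2·a0=0.5714·21.520=12.297; a1+a2=4.492 < 12.297 ≤ a1+…+a3=14.320 → R3 fires; Y=5 E=7 P=9
Draw 5: a1=2.499, a2=2.350, a3=11.466, a4=8.400, a0=24.715; τ=−ln(0.9588)/24.715=0.002 → t=0.390; u2·a0=0.0529·24.715=1.307 ≤ a1=2.499 → R1 fires; Y=7 E=6 P=9
Draw 6: a1=2.142, a2=3.290, a3=9.828, a4=10.080, a0=25.340; τ=−ln(0.5133)/25.340=0.026 → t=0.416; u2·a0=0.5050·25.340=12.797; a1+a2=5.432 < 12.797 ≤ a1+…+a3=15.260 → R3 fires; Y=7 E=7 P=9
Draw 7: a1=2.499, a2=3.290, a3=11.466, a4=11.760, a0=29.015; τ=−ln(0.5552)/29.015=0.020 → t=0.437; u2·a0=0.0343·29.015=0.995 ≤ a1=2.499 → R1 fires; Y=9 E=6 P=9
Draw 8: a1=2.142, a2=4.230, a3=9.828, a4=12.960, a0=29.160; τ=−ln(0.2966)/29.160=0.042 → t=0.478; u2·a0=0.0429·29.160=1.251 ≤ a1=2.142 → R1 fires; Y=11 E=5 P=9
Draw 9: a1=1.785, a2=5.170, a3=8.190, a4=13.200, a0=28.345; τ=−ln(0.1160)/28.345=0.076 → t=0.554; u2·a0=0.7145·28.345=20.253; a1+…+a3=15.145 < 20.253 ≤ a1+…+a4=28.345 → R4 fires; Y=10 E=5 P=9
Draw 10: a1=1.785, a2=4.700, a3=8.190, a4=12.000, a0=26.675; τ=−ln(0.6792)/26.675=0.015 → t=0.569; u2·a0=0.7207·26.675=19.225; a1+…+a3=14.675 < 19.225 ≤ a1+…+a4=26.675 → R4 fires; Y=9 E=5 P=9
Draw 11: a1=1.785, a2=4.230, a3=8.190, a4=10.800, a0=25.005; τ=−ln(0.0750)/25.005=0.104 → t=0.672; u2·a0=0.3392·25.005=8.482; a1+a2=6.015 < 8.482 ≤ a1+…+a3=14.205 → R3 fires; Y=9 E=6 P=9
Draw 12: a1=2.142, a2=4.230, a3=9.828, a4=12.960, a0=29.160; τ=−ln(0.1394)/29.160=0.068 → t=0.740; u2·a0=0.2027·29.160=5.911; a1=2.142 < 5.911 ≤ a1+a2=6.372 → R2 fires; Y=8 E=6 P=11
Draw 13: a1=2.142, a2=3.760, a3=12.012, a4=11.520, a0=29.434; τ=−ln(0.6515)/29.434=0.015 → t=0.754; u2·a0=0.6049·29.434=17.805; a1+a2=5.902 < 17.805 ≤ a1+…+a3=17.914 → R3 fires; Y=8 E=7 P=11
Draw 14: a1=2.499, a2=3.760, a3=14.014, a4=13.440, a0=33.713; τ=−ln(0.4369)/33.713=0.025 → t=0.779 > T=0.77: stop.
E first becomes ≥ 6 when it reaches 6 at the event at t=0.305.

Threshold first reached at t = 0.305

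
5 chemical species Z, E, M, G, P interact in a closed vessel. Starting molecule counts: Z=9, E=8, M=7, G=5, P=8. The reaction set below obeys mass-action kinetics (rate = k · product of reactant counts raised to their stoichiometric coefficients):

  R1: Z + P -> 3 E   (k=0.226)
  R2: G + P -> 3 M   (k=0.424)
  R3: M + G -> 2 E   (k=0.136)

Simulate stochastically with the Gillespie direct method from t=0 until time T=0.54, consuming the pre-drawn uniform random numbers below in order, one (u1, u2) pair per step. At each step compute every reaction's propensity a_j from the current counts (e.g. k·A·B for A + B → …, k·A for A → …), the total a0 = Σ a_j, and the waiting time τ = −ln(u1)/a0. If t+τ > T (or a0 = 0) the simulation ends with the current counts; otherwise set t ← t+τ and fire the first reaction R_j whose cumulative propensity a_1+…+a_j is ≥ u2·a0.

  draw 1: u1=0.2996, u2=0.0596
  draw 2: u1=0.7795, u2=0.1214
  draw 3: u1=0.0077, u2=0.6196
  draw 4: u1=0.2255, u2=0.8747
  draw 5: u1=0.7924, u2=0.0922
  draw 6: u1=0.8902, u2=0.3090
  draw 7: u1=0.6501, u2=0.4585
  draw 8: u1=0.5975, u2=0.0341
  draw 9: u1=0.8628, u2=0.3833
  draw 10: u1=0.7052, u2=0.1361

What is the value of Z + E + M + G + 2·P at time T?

Check how each reaction changes W = Z + E + M + G + 2·P (weight of products minus weight of reactants):
R1: Z + P -> 3 E: (1·3) − (1·1 + 2·1) = 3 − 3 = 0
R2: G + P -> 3 M: (1·3) − (1·1 + 2·1) = 3 − 3 = 0
R3: M + G -> 2 E: (1·2) − (1·1 + 1·1) = 2 − 2 = 0
Every reaction leaves W unchanged, so W is conserved and no simulation is needed: W(T) = W(0) = 9 + 8 + 7 + 5 + 2·8 = 45

Value at T = 45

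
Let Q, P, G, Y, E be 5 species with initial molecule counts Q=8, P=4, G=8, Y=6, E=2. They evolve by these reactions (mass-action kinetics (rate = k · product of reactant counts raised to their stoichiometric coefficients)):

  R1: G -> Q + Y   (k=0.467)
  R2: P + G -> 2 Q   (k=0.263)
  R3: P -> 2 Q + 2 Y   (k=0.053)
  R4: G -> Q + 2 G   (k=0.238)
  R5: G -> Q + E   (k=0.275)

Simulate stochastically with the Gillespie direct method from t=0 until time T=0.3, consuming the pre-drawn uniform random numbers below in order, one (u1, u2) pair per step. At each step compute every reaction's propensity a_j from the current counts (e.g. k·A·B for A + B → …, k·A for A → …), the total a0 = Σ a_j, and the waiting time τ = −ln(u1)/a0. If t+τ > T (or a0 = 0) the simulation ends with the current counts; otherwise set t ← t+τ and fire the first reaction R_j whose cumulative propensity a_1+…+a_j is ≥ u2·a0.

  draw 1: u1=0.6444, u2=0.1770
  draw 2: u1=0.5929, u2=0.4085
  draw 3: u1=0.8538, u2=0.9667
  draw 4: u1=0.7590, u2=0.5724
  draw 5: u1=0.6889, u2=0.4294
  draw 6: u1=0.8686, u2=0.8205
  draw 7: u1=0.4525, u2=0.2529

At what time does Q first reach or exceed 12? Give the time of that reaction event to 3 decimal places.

Threshold first reached at t = 0.078

t=0.000: Q=8 P=4 G=8 Y=6 E=2
Draw 1: a1=3.736, a2=8.416, a3=0.212, a4=1.904, a5=2.200, a0=16.468; τ=−ln(0.6444)/16.468=0.027 → t=0.027; u2·a0=0.1770·16.468=2.915 ≤ a1=3.736 → R1 fires; Q=9 P=4 G=7 Y=7 E=2
Draw 2: a1=3.269, a2=7.364, a3=0.212, a4=1.666, a5=1.925, a0=14.436; τ=−ln(0.5929)/14.436=0.036 → t=0.063; u2·a0=0.4085·14.436=5.897; a1=3.269 < 5.897 ≤ a1+a2=10.633 → R2 fires; Q=11 P=3 G=6 Y=7 E=2
Draw 3: a1=2.802, a2=4.734, a3=0.159, a4=1.428, a5=1.650, a0=10.773; τ=−ln(0.8538)/10.773=0.015 → t=0.078; u2·a0=0.9667·10.773=10.414; a1+…+a4=9.123 < 10.414 ≤ a1+…+a5=10.773 → R5 fires; Q=12 P=3 G=5 Y=7 E=3
Draw 4: a1=2.335, a2=3.945, a3=0.159, a4=1.190, a5=1.375, a0=9.004; τ=−ln(0.7590)/9.004=0.031 → t=0.108; u2·a0=0.5724·9.004=5.154; a1=2.335 < 5.154 ≤ a1+a2=6.280 → R2 fires; Q=14 P=2 G=4 Y=7 E=3
Draw 5: a1=1.868, a2=2.104, a3=0.106, a4=0.952, a5=1.100, a0=6.130; τ=−ln(0.6889)/6.130=0.061 → t=0.169; u2·a0=0.4294·6.130=2.632; a1=1.868 < 2.632 ≤ a1+a2=3.972 → R2 fires; Q=16 P=1 G=3 Y=7 E=3
Draw 6: a1=1.401, a2=0.789, a3=0.053, a4=0.714, a5=0.825, a0=3.782; τ=−ln(0.8686)/3.782=0.037 → t=0.206; u2·a0=0.8205·3.782=3.103; a1+…+a4=2.957 < 3.103 ≤ a1+…+a5=3.782 → R5 fires; Q=17 P=1 G=2 Y=7 E=4
Draw 7: a1=0.934, a2=0.526, a3=0.053, a4=0.476, a5=0.550, a0=2.539; τ=−ln(0.4525)/2.539=0.312 → t=0.519 > T=0.3: stop.
Q first becomes ≥ 12 when it reaches 12 at the event at t=0.078.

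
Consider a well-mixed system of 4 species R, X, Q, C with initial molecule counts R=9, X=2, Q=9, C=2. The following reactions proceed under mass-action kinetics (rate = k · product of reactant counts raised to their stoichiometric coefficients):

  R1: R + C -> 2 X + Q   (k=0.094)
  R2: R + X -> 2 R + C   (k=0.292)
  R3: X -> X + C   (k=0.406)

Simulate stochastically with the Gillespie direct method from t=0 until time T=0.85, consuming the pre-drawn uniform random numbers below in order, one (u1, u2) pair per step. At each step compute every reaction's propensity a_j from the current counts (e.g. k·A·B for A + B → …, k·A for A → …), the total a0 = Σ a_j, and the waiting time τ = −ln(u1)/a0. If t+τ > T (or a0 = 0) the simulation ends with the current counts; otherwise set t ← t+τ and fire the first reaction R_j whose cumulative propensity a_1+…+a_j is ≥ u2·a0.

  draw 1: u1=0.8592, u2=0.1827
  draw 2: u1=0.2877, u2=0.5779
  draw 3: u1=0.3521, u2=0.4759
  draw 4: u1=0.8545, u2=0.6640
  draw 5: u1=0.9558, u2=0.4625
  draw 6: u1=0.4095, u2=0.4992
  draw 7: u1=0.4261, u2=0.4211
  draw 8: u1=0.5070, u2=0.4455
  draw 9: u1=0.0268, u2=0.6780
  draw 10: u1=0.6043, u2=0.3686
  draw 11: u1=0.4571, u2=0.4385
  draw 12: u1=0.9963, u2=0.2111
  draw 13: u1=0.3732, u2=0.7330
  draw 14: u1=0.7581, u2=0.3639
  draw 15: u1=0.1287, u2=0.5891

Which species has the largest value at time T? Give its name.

t=0.000: R=9 X=2 Q=9 C=2
Draw 1: a1=1.692, a2=5.256, a3=0.812, a0=7.760; τ=−ln(0.8592)/7.760=0.020 → t=0.020; u2·a0=0.1827·7.760=1.418 ≤ a1=1.692 → R1 fires; R=8 X=4 Q=10 C=1
Draw 2: a1=0.752, a2=9.344, a3=1.624, a0=11.720; τ=−ln(0.2877)/11.720=0.106 → t=0.126; u2·a0=0.5779·11.720=6.773; a1=0.752 < 6.773 ≤ a1+a2=10.096 → R2 fires; R=9 X=3 Q=10 C=2
Draw 3: a1=1.692, a2=7.884, a3=1.218, a0=10.794; τ=−ln(0.3521)/10.794=0.097 → t=0.223; u2·a0=0.4759·10.794=5.137; a1=1.692 < 5.137 ≤ a1+a2=9.576 → R2 fires; R=10 X=2 Q=10 C=3
Draw 4: a1=2.820, a2=5.840, a3=0.812, a0=9.472; τ=−ln(0.8545)/9.472=0.017 → t=0.239; u2·a0=0.6640·9.472=6.289; a1=2.820 < 6.289 ≤ a1+a2=8.660 → R2 fires; R=11 X=1 Q=10 C=4
Draw 5: a1=4.136, a2=3.212, a3=0.406, a0=7.754; τ=−ln(0.9558)/7.754=0.006 → t=0.245; u2·a0=0.4625·7.754=3.586 ≤ a1=4.136 → R1 fires; R=10 X=3 Q=11 C=3
Draw 6: a1=2.820, a2=8.760, a3=1.218, a0=12.798; τ=−ln(0.4095)/12.798=0.070 → t=0.315; u2·a0=0.4992·12.798=6.389; a1=2.820 < 6.389 ≤ a1+a2=11.580 → R2 fires; R=11 X=2 Q=11 C=4
Draw 7: a1=4.136, a2=6.424, a3=0.812, a0=11.372; τ=−ln(0.4261)/11.372=0.075 → t=0.390; u2·a0=0.4211·11.372=4.789; a1=4.136 < 4.789 ≤ a1+a2=10.560 → R2 fires; R=12 X=1 Q=11 C=5
Draw 8: a1=5.640, a2=3.504, a3=0.406, a0=9.550; τ=−ln(0.5070)/9.550=0.071 → t=0.461; u2·a0=0.4455·9.550=4.255 ≤ a1=5.640 → R1 fires; R=11 X=3 Q=12 C=4
Draw 9: a1=4.136, a2=9.636, a3=1.218, a0=14.990; τ=−ln(0.0268)/14.990=0.241 → t=0.702; u2·a0=0.6780·14.990=10.163; a1=4.136 < 10.163 ≤ a1+a2=13.772 → R2 fires; R=12 X=2 Q=12 C=5
Draw 10: a1=5.640, a2=7.008, a3=0.812, a0=13.460; τ=−ln(0.6043)/13.460=0.037 → t=0.740; u2·a0=0.3686·13.460=4.961 ≤ a1=5.640 → R1 fires; R=11 X=4 Q=13 C=4
Draw 11: a1=4.136, a2=12.848, a3=1.624, a0=18.608; τ=−ln(0.4571)/18.608=0.042 → t=0.782; u2·a0=0.4385·18.608=8.160; a1=4.136 < 8.160 ≤ a1+a2=16.984 → R2 fires; R=12 X=3 Q=13 C=5
Draw 12: a1=5.640, a2=10.512, a3=1.218, a0=17.370; τ=−ln(0.9963)/17.370=0.000 → t=0.782; u2·a0=0.2111·17.370=3.667 ≤ a1=5.640 → R1 fires; R=11 X=5 Q=14 C=4
Draw 13: a1=4.136, a2=16.060, a3=2.030, a0=22.226; τ=−ln(0.3732)/22.226=0.044 → t=0.826; u2·a0=0.7330·22.226=16.292; a1=4.136 < 16.292 ≤ a1+a2=20.196 → R2 fires; R=12 X=4 Q=14 C=5
Draw 14: a1=5.640, a2=14.016, a3=1.624, a0=21.280; τ=−ln(0.7581)/21.280=0.013 → t=0.839; u2·a0=0.3639·21.280=7.744; a1=5.640 < 7.744 ≤ a1+a2=19.656 → R2 fires; R=13 X=3 Q=14 C=6
Draw 15: a1=7.332, a2=11.388, a3=1.218, a0=19.938; τ=−ln(0.1287)/19.938=0.103 → t=0.942 > T=0.85: stop.
At T=0.85: R=13 X=3 Q=14 C=6; the largest is Q.

Dominant species at T: Q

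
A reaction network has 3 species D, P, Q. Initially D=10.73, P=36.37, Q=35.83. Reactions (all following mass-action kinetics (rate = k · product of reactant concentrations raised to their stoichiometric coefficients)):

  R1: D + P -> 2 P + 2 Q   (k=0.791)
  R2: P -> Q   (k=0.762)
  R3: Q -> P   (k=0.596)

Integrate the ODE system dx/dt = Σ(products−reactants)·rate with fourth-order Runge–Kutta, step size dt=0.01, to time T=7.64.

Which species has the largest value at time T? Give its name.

Dominant species at T: Q

RK4 with dt=0.01: 764 steps to T=7.64. Trajectory (selected grid times):
t=0.00: D=10.73 P=36.37 Q=35.83
t=0.85: D=0.00 P=46.17 Q=58.22
t=1.70: D=0.00 P=45.93 Q=58.46
t=2.55: D=0.00 P=45.85 Q=58.54
t=3.40: D=0.00 P=45.83 Q=58.56
t=4.24: D=0.00 P=45.82 Q=58.57
t=5.09: D=0.00 P=45.82 Q=58.57
t=5.94: D=0.00 P=45.82 Q=58.57
t=6.79: D=0.00 P=45.81 Q=58.58
t=7.64: D=0.00 P=45.81 Q=58.58
At T=7.64: D=0.00 P=45.81 Q=58.58; the largest is Q.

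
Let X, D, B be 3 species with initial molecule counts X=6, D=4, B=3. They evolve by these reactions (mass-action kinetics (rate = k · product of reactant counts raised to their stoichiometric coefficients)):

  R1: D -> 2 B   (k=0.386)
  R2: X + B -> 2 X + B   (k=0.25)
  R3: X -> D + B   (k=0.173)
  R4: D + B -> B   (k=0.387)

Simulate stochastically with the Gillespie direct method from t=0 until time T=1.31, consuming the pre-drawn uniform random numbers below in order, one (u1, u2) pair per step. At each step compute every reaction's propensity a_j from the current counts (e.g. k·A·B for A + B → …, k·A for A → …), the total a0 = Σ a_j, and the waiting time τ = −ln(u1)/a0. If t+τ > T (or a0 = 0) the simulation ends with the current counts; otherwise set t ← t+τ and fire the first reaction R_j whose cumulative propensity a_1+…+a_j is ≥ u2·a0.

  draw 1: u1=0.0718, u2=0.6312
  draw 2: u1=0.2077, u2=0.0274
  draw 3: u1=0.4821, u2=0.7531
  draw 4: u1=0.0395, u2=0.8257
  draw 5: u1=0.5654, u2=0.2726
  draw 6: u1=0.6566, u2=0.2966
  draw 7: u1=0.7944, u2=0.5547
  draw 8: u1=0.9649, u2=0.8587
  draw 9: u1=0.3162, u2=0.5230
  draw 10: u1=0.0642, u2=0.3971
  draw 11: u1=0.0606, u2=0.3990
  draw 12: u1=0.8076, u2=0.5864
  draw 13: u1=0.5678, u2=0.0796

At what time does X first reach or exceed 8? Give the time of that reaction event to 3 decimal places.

t=0.000: X=6 D=4 B=3
Draw 1: a1=1.544, a2=4.500, a3=1.038, a4=4.644, a0=11.726; τ=−ln(0.0718)/11.726=0.225 → t=0.225; u2·a0=0.6312·11.726=7.401; a1+…+a3=7.082 < 7.401 ≤ a1+…+a4=11.726 → R4 fires; X=6 D=3 B=3
Draw 2: a1=1.158, a2=4.500, a3=1.038, a4=3.483, a0=10.179; τ=−ln(0.2077)/10.179=0.154 → t=0.379; u2·a0=0.0274·10.179=0.279 ≤ a1=1.158 → R1 fires; X=6 D=2 B=5
Draw 3: a1=0.772, a2=7.500, a3=1.038, a4=3.870, a0=13.180; τ=−ln(0.4821)/13.180=0.055 → t=0.434; u2·a0=0.7531·13.180=9.926; a1+…+a3=9.310 < 9.926 ≤ a1+…+a4=13.180 → R4 fires; X=6 D=1 B=5
Draw 4: a1=0.386, a2=7.500, a3=1.038, a4=1.935, a0=10.859; τ=−ln(0.0395)/10.859=0.298 → t=0.732; u2·a0=0.8257·10.859=8.966; a1+…+a3=8.924 < 8.966 ≤ a1+…+a4=10.859 → R4 fires; X=6 D=0 B=5
Draw 5: a1=0.000, a2=7.500, a3=1.038, a4=0.000, a0=8.538; τ=−ln(0.5654)/8.538=0.067 → t=0.799; u2·a0=0.2726·8.538=2.327; a1=0.000 < 2.327 ≤ a1+a2=7.500 → R2 fires; X=7 D=0 B=5
Draw 6: a1=0.000, a2=8.750, a3=1.211, a4=0.000, a0=9.961; τ=−ln(0.6566)/9.961=0.042 → t=0.841; u2·a0=0.2966·9.961=2.954; a1=0.000 < 2.954 ≤ a1+a2=8.750 → R2 fires; X=8 D=0 B=5
Draw 7: a1=0.000, a2=10.000, a3=1.384, a4=0.000, a0=11.384; τ=−ln(0.7944)/11.384=0.020 → t=0.861; u2·a0=0.5547·11.384=6.315; a1=0.000 < 6.315 ≤ a1+a2=10.000 → R2 fires; X=9 D=0 B=5
Draw 8: a1=0.000, a2=11.250, a3=1.557, a4=0.000, a0=12.807; τ=−ln(0.9649)/12.807=0.003 → t=0.864; u2·a0=0.8587·12.807=10.997; a1=0.000 < 10.997 ≤ a1+a2=11.250 → R2 fires; X=10 D=0 B=5
Draw 9: a1=0.000, a2=12.500, a3=1.730, a4=0.000, a0=14.230; τ=−ln(0.3162)/14.230=0.081 → t=0.945; u2·a0=0.5230·14.230=7.442; a1=0.000 < 7.442 ≤ a1+a2=12.500 → R2 fires; X=11 D=0 B=5
Draw 10: a1=0.000, a2=13.750, a3=1.903, a4=0.000, a0=15.653; τ=−ln(0.0642)/15.653=0.175 → t=1.120; u2·a0=0.3971·15.653=6.216; a1=0.000 < 6.216 ≤ a1+a2=13.750 → R2 fires; X=12 D=0 B=5
Draw 11: a1=0.000, a2=15.000, a3=2.076, a4=0.000, a0=17.076; τ=−ln(0.0606)/17.076=0.164 → t=1.284; u2·a0=0.3990·17.076=6.813; a1=0.000 < 6.813 ≤ a1+a2=15.000 → R2 fires; X=13 D=0 B=5
Draw 12: a1=0.000, a2=16.250, a3=2.249, a4=0.000, a0=18.499; τ=−ln(0.8076)/18.499=0.012 → t=1.296; u2·a0=0.5864·18.499=10.848; a1=0.000 < 10.848 ≤ a1+a2=16.250 → R2 fires; X=14 D=0 B=5
Draw 13: a1=0.000, a2=17.500, a3=2.422, a4=0.000, a0=19.922; τ=−ln(0.5678)/19.922=0.028 → t=1.324 > T=1.31: stop.
X first becomes ≥ 8 when it reaches 8 at the event at t=0.841.

Threshold first reached at t = 0.841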